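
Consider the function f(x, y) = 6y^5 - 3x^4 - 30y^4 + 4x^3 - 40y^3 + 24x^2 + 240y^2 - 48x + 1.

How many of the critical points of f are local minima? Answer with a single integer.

2

f separates as a function of x plus a function of y, so ∇f=0 decouples.
∂f/∂x = -12(x - 2)(x - 1)(x + 2) = 0 at x ∈ {-2, 1, 2}; ∂f/∂y = 30y(y - 4)(y - 2)(y + 2) = 0 at y ∈ {-2, 0, 2, 4}.
The Hessian is diagonal: diag(f_xx, f_yy). Second derivatives: f_xx(-2)=-144, f_xx(1)=36, f_xx(2)=-48; f_yy(-2)=-1440, f_yy(0)=480, f_yy(2)=-480, f_yy(4)=1440.
Local minima occur where both diagonal entries positive: (1, 0), (1, 4). Count: 2.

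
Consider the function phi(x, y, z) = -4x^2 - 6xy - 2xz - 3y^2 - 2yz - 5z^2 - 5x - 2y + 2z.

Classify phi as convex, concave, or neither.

concave

phi is quadratic, so its Hessian is the constant matrix H = [[-8, -6, -2], [-6, -6, -2], [-2, -2, -10]].
Leading principal minors: -8, 12, -112.
Signs alternate −, +, − ⇒ H ≺ 0 ⇒ concave.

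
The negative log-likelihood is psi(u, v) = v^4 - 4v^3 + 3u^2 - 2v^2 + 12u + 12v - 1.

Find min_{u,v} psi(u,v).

-22

psi(u,v) separates as P(u) + Q(v) − 1, so its minimum is min P + min Q − 1.
P'(u) = 6u + 12 vanishes at u ∈ {-2}; Q'(v) = 4(v - 3)(v - 1)(v + 1) vanishes at v ∈ {-1, 1, 3}.
Local minima of P (where P''>0): P(-2)=-12. Local minima of Q: Q(-1)=-9, Q(3)=-9.
So the global minimum of psi is P(-2) + Q(-1) − 1 = -12 − 9 − 1 = -22, attained at (-2, -1).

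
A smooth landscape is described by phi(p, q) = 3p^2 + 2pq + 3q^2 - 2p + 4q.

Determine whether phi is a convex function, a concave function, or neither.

convex

phi is quadratic, so its Hessian is the constant matrix H = [[6, 2], [2, 6]].
det(H) = 32, tr(H) = 12.
det(H) > 0 and tr(H) > 0, so H is positive definite everywhere: convex.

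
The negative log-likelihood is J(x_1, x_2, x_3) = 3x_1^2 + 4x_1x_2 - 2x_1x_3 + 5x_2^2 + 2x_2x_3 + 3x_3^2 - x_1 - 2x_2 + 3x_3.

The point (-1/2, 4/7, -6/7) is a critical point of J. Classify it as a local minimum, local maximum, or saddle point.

local minimum

The Hessian is constant: H = [[6, 4, -2], [4, 10, 2], [-2, 2, 6]].
Leading principal minors: Δ₁ = 6, Δ₂ = 44, Δ₃ = 168.
All leading minors are positive, so H is positive definite: a local minimum.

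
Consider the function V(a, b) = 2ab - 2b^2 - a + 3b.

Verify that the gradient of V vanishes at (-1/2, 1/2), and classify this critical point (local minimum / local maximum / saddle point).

∇V = (2b - 1, 2a - 4b + 3); substituting (-1/2, 1/2) gives ∇V = (0, 0), so (-1/2, 1/2) is indeed a critical point.
The Hessian of V is constant: H = [[0, 2], [2, -4]].
det(H) = 0·(-4) − 2² = -4.
Since det(H) < 0, H is indefinite and the critical point is a saddle point.

saddle point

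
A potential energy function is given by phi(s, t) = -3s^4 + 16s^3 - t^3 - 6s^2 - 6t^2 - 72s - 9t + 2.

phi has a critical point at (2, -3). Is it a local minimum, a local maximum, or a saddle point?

local minimum

The mixed partial ∂²phi/∂s∂t is 0, so the Hessian at any point is diag(phi_ss, phi_tt) = diag(12(-3s^2 + 8s - 1), -6(t + 2)).
At (2, -3): H = diag(36, 6).
Both eigenvalues are positive, so H is positive definite: a local minimum.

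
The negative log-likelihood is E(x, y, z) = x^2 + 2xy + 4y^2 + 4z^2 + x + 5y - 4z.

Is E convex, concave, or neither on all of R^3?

convex

E is quadratic, so its Hessian is the constant matrix H = [[2, 2, 0], [2, 8, 0], [0, 0, 8]].
Leading principal minors: 2, 12, 96.
All positive ⇒ H ≻ 0 ⇒ convex.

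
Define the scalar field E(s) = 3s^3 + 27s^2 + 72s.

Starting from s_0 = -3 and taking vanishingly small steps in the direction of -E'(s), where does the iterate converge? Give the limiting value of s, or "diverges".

-2

E'(s) = 9(s + 2)(s + 4), so E'(-3) = -9.
Gradient descent moves in the -E' direction, i.e. s is increasing.
The nearest critical point in that direction is s = -2, where E'' = 18 > 0 (a local minimum). The iterate converges there.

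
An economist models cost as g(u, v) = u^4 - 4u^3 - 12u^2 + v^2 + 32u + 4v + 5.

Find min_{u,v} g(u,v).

-63

g(u,v) separates as P(u) + Q(v) + 5, so its minimum is min P + min Q + 5.
P'(u) = 4(u - 4)(u - 1)(u + 2) vanishes at u ∈ {-2, 1, 4}; Q'(v) = 2v + 4 vanishes at v ∈ {-2}.
Local minima of P (where P''>0): P(-2)=-64, P(4)=-64. Local minima of Q: Q(-2)=-4.
So the global minimum of g is P(-2) + Q(-2) + 5 = -64 − 4 + 5 = -63, attained at (-2, -2).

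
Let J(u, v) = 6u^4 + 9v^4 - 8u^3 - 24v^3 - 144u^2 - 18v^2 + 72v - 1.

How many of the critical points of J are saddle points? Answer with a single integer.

4

J separates as a function of u plus a function of v, so ∇J=0 decouples.
∂J/∂u = 24u(u - 4)(u + 3) = 0 at u ∈ {-3, 0, 4}; ∂J/∂v = 36(v - 2)(v - 1)(v + 1) = 0 at v ∈ {-1, 1, 2}.
The Hessian is diagonal: diag(J_uu, J_vv). Second derivatives: J_uu(-3)=504, J_uu(0)=-288, J_uu(4)=672; J_vv(-1)=216, J_vv(1)=-72, J_vv(2)=108.
Saddle points occur where the two diagonal entries have opposite signs: (-3, 1), (0, -1), (0, 2), (4, 1). Count: 4.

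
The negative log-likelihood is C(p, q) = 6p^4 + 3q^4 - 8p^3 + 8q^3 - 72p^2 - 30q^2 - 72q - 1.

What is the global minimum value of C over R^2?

C(p,q) separates as A(p) + B(q) − 1, so its minimum is min A + min B − 1.
A'(p) = 24p(p - 3)(p + 2) vanishes at p ∈ {-2, 0, 3}; B'(q) = 12(q - 2)(q + 1)(q + 3) vanishes at q ∈ {-3, -1, 2}.
Local minima of A (where A''>0): A(-2)=-128, A(3)=-378. Local minima of B: B(-3)=-27, B(2)=-152.
So the global minimum of C is A(3) + B(2) − 1 = -378 − 152 − 1 = -531, attained at (3, 2).

-531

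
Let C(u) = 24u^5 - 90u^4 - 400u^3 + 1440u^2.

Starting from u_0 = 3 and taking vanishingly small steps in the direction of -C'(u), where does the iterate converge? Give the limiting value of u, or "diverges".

4

C'(u) = 120u(u - 4)(u - 2)(u + 3), so C'(3) = -2160.
Gradient descent moves in the -C' direction, i.e. u is increasing.
The nearest critical point in that direction is u = 4, where C'' = 6720 > 0 (a local minimum). The iterate converges there.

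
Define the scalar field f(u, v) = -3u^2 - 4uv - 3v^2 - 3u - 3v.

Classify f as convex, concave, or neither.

f is quadratic, so its Hessian is the constant matrix H = [[-6, -4], [-4, -6]].
det(H) = 20, tr(H) = -12.
det(H) > 0 and tr(H) < 0, so H is negative definite everywhere: concave.

concave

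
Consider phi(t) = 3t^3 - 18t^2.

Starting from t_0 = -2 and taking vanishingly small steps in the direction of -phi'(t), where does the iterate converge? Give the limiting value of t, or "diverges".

phi'(t) = 9t(t - 4), so phi'(-2) = 108.
Gradient descent moves in the -phi' direction, i.e. t is decreasing.
There is no critical point below t=-2, and phi' keeps the same sign, so the iterate runs off to −∞.

diverges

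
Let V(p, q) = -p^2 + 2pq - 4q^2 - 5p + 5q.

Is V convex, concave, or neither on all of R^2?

concave

V is quadratic, so its Hessian is the constant matrix H = [[-2, 2], [2, -8]].
det(H) = 12, tr(H) = -10.
det(H) > 0 and tr(H) < 0, so H is negative definite everywhere: concave.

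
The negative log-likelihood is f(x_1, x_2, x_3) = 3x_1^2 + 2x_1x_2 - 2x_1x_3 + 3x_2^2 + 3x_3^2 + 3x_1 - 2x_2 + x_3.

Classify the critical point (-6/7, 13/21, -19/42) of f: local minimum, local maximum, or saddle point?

The Hessian is constant: H = [[6, 2, -2], [2, 6, 0], [-2, 0, 6]].
Leading principal minors: Δ₁ = 6, Δ₂ = 32, Δ₃ = 168.
All leading minors are positive, so H is positive definite: a local minimum.

local minimum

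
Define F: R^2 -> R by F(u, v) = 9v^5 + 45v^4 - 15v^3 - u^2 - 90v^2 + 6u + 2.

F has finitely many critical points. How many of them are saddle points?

F separates as a function of u plus a function of v, so ∇F=0 decouples.
∂F/∂u = -2(u - 3) = 0 at u ∈ {3}; ∂F/∂v = 45v(v - 1)(v + 1)(v + 4) = 0 at v ∈ {-4, -1, 0, 1}.
The Hessian is diagonal: diag(F_uu, F_vv). Second derivatives: F_uu(3)=-2; F_vv(-4)=-2700, F_vv(-1)=270, F_vv(0)=-180, F_vv(1)=450.
Saddle points occur where the two diagonal entries have opposite signs: (3, -1), (3, 1). Count: 2.

2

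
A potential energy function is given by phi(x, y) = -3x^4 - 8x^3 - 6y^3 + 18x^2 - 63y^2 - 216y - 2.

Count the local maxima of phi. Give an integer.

2

phi separates as a function of x plus a function of y, so ∇phi=0 decouples.
∂phi/∂x = -12x(x - 1)(x + 3) = 0 at x ∈ {-3, 0, 1}; ∂phi/∂y = -18(y + 3)(y + 4) = 0 at y ∈ {-4, -3}.
The Hessian is diagonal: diag(phi_xx, phi_yy). Second derivatives: phi_xx(-3)=-144, phi_xx(0)=36, phi_xx(1)=-48; phi_yy(-4)=18, phi_yy(-3)=-18.
Local maxima occur where both diagonal entries negative: (-3, -3), (1, -3). Count: 2.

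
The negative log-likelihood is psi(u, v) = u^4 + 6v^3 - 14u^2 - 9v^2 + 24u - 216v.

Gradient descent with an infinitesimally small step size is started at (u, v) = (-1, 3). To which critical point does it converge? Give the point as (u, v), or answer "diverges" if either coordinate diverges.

psi is separable, so gradient descent decouples: u follows -∂psi/∂u, v follows -∂psi/∂v.
∂psi/∂u = 4(u - 2)(u - 1)(u + 3); at u=-1 this is 48, so u decreases.
∂psi/∂v = 18(v - 4)(v + 3); at v=3 this is -108, so v increases.
u converges to its nearest critical value -3 (a local min of the u-part); v converges to 4. The iterate converges to (-3, 4).

(-3, 4)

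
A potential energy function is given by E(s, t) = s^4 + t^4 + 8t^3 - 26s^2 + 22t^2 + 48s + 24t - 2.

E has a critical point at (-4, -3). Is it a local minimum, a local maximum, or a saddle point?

The mixed partial ∂²E/∂s∂t is 0, so the Hessian at any point is diag(E_ss, E_tt) = diag(4(3s^2 - 13), 4(3t^2 + 12t + 11)).
At (-4, -3): H = diag(140, 8).
Both eigenvalues are positive, so H is positive definite: a local minimum.

local minimum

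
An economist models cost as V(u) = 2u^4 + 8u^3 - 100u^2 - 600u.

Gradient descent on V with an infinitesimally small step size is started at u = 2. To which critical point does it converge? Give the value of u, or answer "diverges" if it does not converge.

5

V'(u) = 8(u - 5)(u + 3)(u + 5), so V'(2) = -840.
Gradient descent moves in the -V' direction, i.e. u is increasing.
The nearest critical point in that direction is u = 5, where V'' = 640 > 0 (a local minimum). The iterate converges there.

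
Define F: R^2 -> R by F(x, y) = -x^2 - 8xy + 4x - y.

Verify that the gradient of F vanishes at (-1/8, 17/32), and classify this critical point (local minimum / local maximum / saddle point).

saddle point

∇F = (-2x - 8y + 4, -8x - 1); substituting (-1/8, 17/32) gives ∇F = (0, 0), so (-1/8, 17/32) is indeed a critical point.
The Hessian of F is constant: H = [[-2, -8], [-8, 0]].
det(H) = (-2)·0 − (-8)² = -64.
Since det(H) < 0, H is indefinite and the critical point is a saddle point.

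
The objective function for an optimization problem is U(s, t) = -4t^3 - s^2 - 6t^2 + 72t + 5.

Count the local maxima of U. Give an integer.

1

U separates as a function of s plus a function of t, so ∇U=0 decouples.
∂U/∂s = -2s = 0 at s ∈ {0}; ∂U/∂t = -12(t - 2)(t + 3) = 0 at t ∈ {-3, 2}.
The Hessian is diagonal: diag(U_ss, U_tt). Second derivatives: U_ss(0)=-2; U_tt(-3)=60, U_tt(2)=-60.
Local maxima occur where both diagonal entries negative: (0, 2). Count: 1.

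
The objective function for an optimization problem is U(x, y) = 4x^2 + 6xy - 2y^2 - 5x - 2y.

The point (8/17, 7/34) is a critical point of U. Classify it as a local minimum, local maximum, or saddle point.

The Hessian of U is constant: H = [[8, 6], [6, -4]].
det(H) = 8·(-4) − 6² = -68.
Since det(H) < 0, H is indefinite and the critical point is a saddle point.

saddle point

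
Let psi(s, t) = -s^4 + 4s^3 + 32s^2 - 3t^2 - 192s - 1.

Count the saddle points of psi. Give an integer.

psi separates as a function of s plus a function of t, so ∇psi=0 decouples.
∂psi/∂s = -4(s - 4)(s - 3)(s + 4) = 0 at s ∈ {-4, 3, 4}; ∂psi/∂t = -6t = 0 at t ∈ {0}.
The Hessian is diagonal: diag(psi_ss, psi_tt). Second derivatives: psi_ss(-4)=-224, psi_ss(3)=28, psi_ss(4)=-32; psi_tt(0)=-6.
Saddle points occur where the two diagonal entries have opposite signs: (3, 0). Count: 1.

1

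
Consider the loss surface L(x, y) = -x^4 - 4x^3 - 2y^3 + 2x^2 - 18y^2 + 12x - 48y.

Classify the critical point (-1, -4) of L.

local minimum

The mixed partial ∂²L/∂x∂y is 0, so the Hessian at any point is diag(L_xx, L_yy) = diag(4(-3x^2 - 6x + 1), -12(y + 3)).
At (-1, -4): H = diag(16, 12).
Both eigenvalues are positive, so H is positive definite: a local minimum.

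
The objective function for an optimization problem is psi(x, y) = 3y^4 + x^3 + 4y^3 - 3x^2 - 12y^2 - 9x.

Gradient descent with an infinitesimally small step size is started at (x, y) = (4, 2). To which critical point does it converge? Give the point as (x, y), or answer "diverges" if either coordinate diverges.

(3, 1)

psi is separable, so gradient descent decouples: x follows -∂psi/∂x, y follows -∂psi/∂y.
∂psi/∂x = 3(x - 3)(x + 1); at x=4 this is 15, so x decreases.
∂psi/∂y = 12y(y - 1)(y + 2); at y=2 this is 96, so y decreases.
x converges to its nearest critical value 3 (a local min of the x-part); y converges to 1. The iterate converges to (3, 1).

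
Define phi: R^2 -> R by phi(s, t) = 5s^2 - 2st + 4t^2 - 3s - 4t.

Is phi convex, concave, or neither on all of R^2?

phi is quadratic, so its Hessian is the constant matrix H = [[10, -2], [-2, 8]].
det(H) = 76, tr(H) = 18.
det(H) > 0 and tr(H) > 0, so H is positive definite everywhere: convex.

convex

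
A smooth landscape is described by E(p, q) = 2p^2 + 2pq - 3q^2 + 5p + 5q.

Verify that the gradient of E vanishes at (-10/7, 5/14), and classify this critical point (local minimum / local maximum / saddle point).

∇E = (4p + 2q + 5, 2p - 6q + 5); substituting (-10/7, 5/14) gives ∇E = (0, 0), so (-10/7, 5/14) is indeed a critical point.
The Hessian of E is constant: H = [[4, 2], [2, -6]].
det(H) = 4·(-6) − 2² = -28.
Since det(H) < 0, H is indefinite and the critical point is a saddle point.

saddle point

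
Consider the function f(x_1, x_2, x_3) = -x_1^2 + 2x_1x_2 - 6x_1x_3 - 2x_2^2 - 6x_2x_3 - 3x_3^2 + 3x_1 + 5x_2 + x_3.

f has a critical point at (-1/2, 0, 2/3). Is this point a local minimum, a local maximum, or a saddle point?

The Hessian is constant: H = [[-2, 2, -6], [2, -4, -6], [-6, -6, -6]].
Leading principal minors: Δ₁ = -2, Δ₂ = 4, Δ₃ = 336.
The minors fit neither the all-positive nor the alternating-sign pattern, so H is indefinite: a saddle point.

saddle point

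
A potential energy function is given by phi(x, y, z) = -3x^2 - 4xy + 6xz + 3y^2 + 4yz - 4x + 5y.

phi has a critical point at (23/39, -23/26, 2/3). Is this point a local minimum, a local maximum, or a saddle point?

saddle point

The Hessian is constant: H = [[-6, -4, 6], [-4, 6, 4], [6, 4, 0]].
Leading principal minors: Δ₁ = -6, Δ₂ = -52, Δ₃ = -312.
The minors fit neither the all-positive nor the alternating-sign pattern, so H is indefinite: a saddle point.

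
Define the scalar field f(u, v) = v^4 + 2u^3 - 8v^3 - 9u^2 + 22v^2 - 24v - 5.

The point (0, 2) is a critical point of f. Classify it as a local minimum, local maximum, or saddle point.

local maximum

The mixed partial ∂²f/∂u∂v is 0, so the Hessian at any point is diag(f_uu, f_vv) = diag(6(2u - 3), 4(3v^2 - 12v + 11)).
At (0, 2): H = diag(-18, -4).
Both eigenvalues are negative, so H is negative definite: a local maximum.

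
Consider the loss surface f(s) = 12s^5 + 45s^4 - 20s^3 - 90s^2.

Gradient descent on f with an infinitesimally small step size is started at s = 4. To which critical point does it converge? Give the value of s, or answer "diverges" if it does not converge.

f'(s) = 60s(s - 1)(s + 1)(s + 3), so f'(4) = 25200.
Gradient descent moves in the -f' direction, i.e. s is decreasing.
The nearest critical point in that direction is s = 1, where f'' = 480 > 0 (a local minimum). The iterate converges there.

1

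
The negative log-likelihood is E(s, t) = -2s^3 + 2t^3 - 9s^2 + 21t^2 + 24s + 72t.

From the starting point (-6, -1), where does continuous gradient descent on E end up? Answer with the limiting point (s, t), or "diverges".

E is separable, so gradient descent decouples: s follows -∂E/∂s, t follows -∂E/∂t.
∂E/∂s = -6(s - 1)(s + 4); at s=-6 this is -84, so s increases.
∂E/∂t = 6(t + 3)(t + 4); at t=-1 this is 36, so t decreases.
s converges to its nearest critical value -4 (a local min of the s-part); t converges to -3. The iterate converges to (-4, -3).

(-4, -3)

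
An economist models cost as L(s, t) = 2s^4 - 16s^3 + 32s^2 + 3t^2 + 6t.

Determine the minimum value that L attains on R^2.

-3

L(s,t) separates as P(s) + Q(t), so its minimum is min P + min Q.
P'(s) = 8s(s - 4)(s - 2) vanishes at s ∈ {0, 2, 4}; Q'(t) = 6(t + 1) vanishes at t ∈ {-1}.
Local minima of P (where P''>0): P(0)=0, P(4)=0. Local minima of Q: Q(-1)=-3.
So the global minimum of L is P(0) + Q(-1) = 0 − 3 = -3, attained at (0, -1).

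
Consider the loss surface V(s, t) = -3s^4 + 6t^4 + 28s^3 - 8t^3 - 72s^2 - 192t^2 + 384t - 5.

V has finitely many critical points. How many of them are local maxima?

2

V separates as a function of s plus a function of t, so ∇V=0 decouples.
∂V/∂s = -12s(s - 4)(s - 3) = 0 at s ∈ {0, 3, 4}; ∂V/∂t = 24(t - 4)(t - 1)(t + 4) = 0 at t ∈ {-4, 1, 4}.
The Hessian is diagonal: diag(V_ss, V_tt). Second derivatives: V_ss(0)=-144, V_ss(3)=36, V_ss(4)=-48; V_tt(-4)=960, V_tt(1)=-360, V_tt(4)=576.
Local maxima occur where both diagonal entries negative: (0, 1), (4, 1). Count: 2.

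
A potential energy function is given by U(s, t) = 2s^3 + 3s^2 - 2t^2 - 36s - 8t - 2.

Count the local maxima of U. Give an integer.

1

U separates as a function of s plus a function of t, so ∇U=0 decouples.
∂U/∂s = 6(s - 2)(s + 3) = 0 at s ∈ {-3, 2}; ∂U/∂t = -4(t + 2) = 0 at t ∈ {-2}.
The Hessian is diagonal: diag(U_ss, U_tt). Second derivatives: U_ss(-3)=-30, U_ss(2)=30; U_tt(-2)=-4.
Local maxima occur where both diagonal entries negative: (-3, -2). Count: 1.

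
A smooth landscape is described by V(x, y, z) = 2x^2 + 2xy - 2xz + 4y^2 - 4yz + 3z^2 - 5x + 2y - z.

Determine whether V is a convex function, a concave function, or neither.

V is quadratic, so its Hessian is the constant matrix H = [[4, 2, -2], [2, 8, -4], [-2, -4, 6]].
Leading principal minors: 4, 28, 104.
All positive ⇒ H ≻ 0 ⇒ convex.

convex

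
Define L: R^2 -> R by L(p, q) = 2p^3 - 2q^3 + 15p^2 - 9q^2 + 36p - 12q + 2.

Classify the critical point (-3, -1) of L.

The mixed partial ∂²L/∂p∂q is 0, so the Hessian at any point is diag(L_pp, L_qq) = diag(6(2p + 5), -6(2q + 3)).
At (-3, -1): H = diag(-6, -6).
Both eigenvalues are negative, so H is negative definite: a local maximum.

local maximum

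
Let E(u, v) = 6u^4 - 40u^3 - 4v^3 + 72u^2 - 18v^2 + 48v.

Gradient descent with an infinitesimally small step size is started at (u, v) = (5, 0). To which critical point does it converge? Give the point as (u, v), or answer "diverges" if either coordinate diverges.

E is separable, so gradient descent decouples: u follows -∂E/∂u, v follows -∂E/∂v.
∂E/∂u = 24u(u - 3)(u - 2); at u=5 this is 720, so u decreases.
∂E/∂v = -12(v - 1)(v + 4); at v=0 this is 48, so v decreases.
u converges to its nearest critical value 3 (a local min of the u-part); v converges to -4. The iterate converges to (3, -4).

(3, -4)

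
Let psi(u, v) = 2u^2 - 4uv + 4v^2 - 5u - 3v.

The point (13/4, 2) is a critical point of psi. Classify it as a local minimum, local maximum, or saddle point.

The Hessian of psi is constant: H = [[4, -4], [-4, 8]].
det(H) = 4·8 − (-4)² = 16.
det(H) > 0 and tr(H) = 12 > 0, so H is positive definite and the point is a local minimum.

local minimum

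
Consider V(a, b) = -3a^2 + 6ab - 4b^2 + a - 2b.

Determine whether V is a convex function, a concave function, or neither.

V is quadratic, so its Hessian is the constant matrix H = [[-6, 6], [6, -8]].
det(H) = 12, tr(H) = -14.
det(H) > 0 and tr(H) < 0, so H is negative definite everywhere: concave.

concave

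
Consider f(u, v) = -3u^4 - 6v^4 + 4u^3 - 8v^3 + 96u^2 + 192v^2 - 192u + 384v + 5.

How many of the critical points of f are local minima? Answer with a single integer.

f separates as a function of u plus a function of v, so ∇f=0 decouples.
∂f/∂u = -12(u - 4)(u - 1)(u + 4) = 0 at u ∈ {-4, 1, 4}; ∂f/∂v = -24(v - 4)(v + 1)(v + 4) = 0 at v ∈ {-4, -1, 4}.
The Hessian is diagonal: diag(f_uu, f_vv). Second derivatives: f_uu(-4)=-480, f_uu(1)=180, f_uu(4)=-288; f_vv(-4)=-576, f_vv(-1)=360, f_vv(4)=-960.
Local minima occur where both diagonal entries positive: (1, -1). Count: 1.

1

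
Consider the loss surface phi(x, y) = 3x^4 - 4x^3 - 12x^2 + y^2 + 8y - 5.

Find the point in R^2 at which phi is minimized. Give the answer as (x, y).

phi(x,y) separates as P(x) + Q(y) − 5, so its minimum is min P + min Q − 5.
P'(x) = 12x(x - 2)(x + 1) vanishes at x ∈ {-1, 0, 2}; Q'(y) = 2y + 8 vanishes at y ∈ {-4}.
Local minima of P (where P''>0): P(-1)=-5, P(2)=-32. Local minima of Q: Q(-4)=-16.
So the global minimum of phi is P(2) + Q(-4) − 5 = -32 − 16 − 5 = -53, attained at (2, -4).

(2, -4)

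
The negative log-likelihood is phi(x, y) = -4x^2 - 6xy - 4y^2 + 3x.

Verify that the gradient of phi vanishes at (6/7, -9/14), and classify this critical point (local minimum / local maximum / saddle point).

local maximum

∇phi = (-8x - 6y + 3, -6x - 8y); substituting (6/7, -9/14) gives ∇phi = (0, 0), so (6/7, -9/14) is indeed a critical point.
The Hessian of phi is constant: H = [[-8, -6], [-6, -8]].
det(H) = (-8)·(-8) − (-6)² = 28.
det(H) > 0 and tr(H) = -16 < 0, so H is negative definite and the point is a local maximum.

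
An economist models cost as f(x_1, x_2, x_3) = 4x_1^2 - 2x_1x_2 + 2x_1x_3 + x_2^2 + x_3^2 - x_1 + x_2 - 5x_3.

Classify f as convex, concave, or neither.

f is quadratic, so its Hessian is the constant matrix H = [[8, -2, 2], [-2, 2, 0], [2, 0, 2]].
Leading principal minors: 8, 12, 16.
All positive ⇒ H ≻ 0 ⇒ convex.

convex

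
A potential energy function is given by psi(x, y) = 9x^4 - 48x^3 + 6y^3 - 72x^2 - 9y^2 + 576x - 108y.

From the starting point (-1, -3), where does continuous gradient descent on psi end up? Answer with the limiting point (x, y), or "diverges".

psi is separable, so gradient descent decouples: x follows -∂psi/∂x, y follows -∂psi/∂y.
∂psi/∂x = 36(x - 4)(x - 2)(x + 2); at x=-1 this is 540, so x decreases.
∂psi/∂y = 18(y - 3)(y + 2); at y=-3 this is 108, so y decreases.
The y-coordinate has no critical point in that direction and runs off to infinity.

diverges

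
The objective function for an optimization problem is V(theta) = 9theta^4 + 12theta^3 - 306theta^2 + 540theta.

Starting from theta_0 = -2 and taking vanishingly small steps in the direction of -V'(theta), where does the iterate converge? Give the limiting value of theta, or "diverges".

V'(theta) = 36(theta - 3)(theta - 1)(theta + 5), so V'(-2) = 1620.
Gradient descent moves in the -V' direction, i.e. theta is decreasing.
The nearest critical point in that direction is theta = -5, where V'' = 1728 > 0 (a local minimum). The iterate converges there.

-5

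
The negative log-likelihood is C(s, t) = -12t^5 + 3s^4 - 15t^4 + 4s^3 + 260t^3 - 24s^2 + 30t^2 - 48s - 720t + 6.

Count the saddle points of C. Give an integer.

6

C separates as a function of s plus a function of t, so ∇C=0 decouples.
∂C/∂s = 12(s - 2)(s + 1)(s + 2) = 0 at s ∈ {-2, -1, 2}; ∂C/∂t = -60(t - 3)(t - 1)(t + 1)(t + 4) = 0 at t ∈ {-4, -1, 1, 3}.
The Hessian is diagonal: diag(C_ss, C_tt). Second derivatives: C_ss(-2)=48, C_ss(-1)=-36, C_ss(2)=144; C_tt(-4)=6300, C_tt(-1)=-1440, C_tt(1)=1200, C_tt(3)=-3360.
Saddle points occur where the two diagonal entries have opposite signs: (-2, -1), (-2, 3), (-1, -4), (-1, 1), (2, -1), (2, 3). Count: 6.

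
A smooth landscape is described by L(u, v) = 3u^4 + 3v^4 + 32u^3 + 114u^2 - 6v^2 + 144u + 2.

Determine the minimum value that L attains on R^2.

L(u,v) separates as P(u) + Q(v) + 2, so its minimum is min P + min Q + 2.
P'(u) = 12(u + 1)(u + 3)(u + 4) vanishes at u ∈ {-4, -3, -1}; Q'(v) = 12v(v - 1)(v + 1) vanishes at v ∈ {-1, 0, 1}.
Local minima of P (where P''>0): P(-4)=-32, P(-1)=-59. Local minima of Q: Q(-1)=-3, Q(1)=-3.
So the global minimum of L is P(-1) + Q(-1) + 2 = -59 − 3 + 2 = -60, attained at (-1, -1).

-60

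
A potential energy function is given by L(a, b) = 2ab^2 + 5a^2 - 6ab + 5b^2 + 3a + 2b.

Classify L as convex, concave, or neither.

The term 2ab^2 is cubic, so the Hessian is not constant.
∂²L/∂b² = 4a + 10, which takes both signs as a varies (negative for sufficiently negative a). A diagonal entry of the Hessian changing sign means the Hessian is neither positive- nor negative-semidefinite on all of R^2.

neither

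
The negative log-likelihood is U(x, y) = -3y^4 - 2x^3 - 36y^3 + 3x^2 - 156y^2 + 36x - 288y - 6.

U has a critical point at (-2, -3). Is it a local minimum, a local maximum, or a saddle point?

The mixed partial ∂²U/∂x∂y is 0, so the Hessian at any point is diag(U_xx, U_yy) = diag(6(-2x + 1), -12(3y^2 + 18y + 26)).
At (-2, -3): H = diag(30, 12).
Both eigenvalues are positive, so H is positive definite: a local minimum.

local minimum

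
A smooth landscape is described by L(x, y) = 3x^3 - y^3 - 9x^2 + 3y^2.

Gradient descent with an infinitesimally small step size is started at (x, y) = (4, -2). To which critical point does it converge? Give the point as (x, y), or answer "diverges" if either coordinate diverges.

L is separable, so gradient descent decouples: x follows -∂L/∂x, y follows -∂L/∂y.
∂L/∂x = 9x(x - 2); at x=4 this is 72, so x decreases.
∂L/∂y = -3y(y - 2); at y=-2 this is -24, so y increases.
x converges to its nearest critical value 2 (a local min of the x-part); y converges to 0. The iterate converges to (2, 0).

(2, 0)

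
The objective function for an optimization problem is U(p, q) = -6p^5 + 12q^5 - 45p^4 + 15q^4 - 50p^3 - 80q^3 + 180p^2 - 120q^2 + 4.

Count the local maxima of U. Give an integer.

4

U separates as a function of p plus a function of q, so ∇U=0 decouples.
∂U/∂p = -30p(p - 1)(p + 3)(p + 4) = 0 at p ∈ {-4, -3, 0, 1}; ∂U/∂q = 60q(q - 2)(q + 1)(q + 2) = 0 at q ∈ {-2, -1, 0, 2}.
The Hessian is diagonal: diag(U_pp, U_qq). Second derivatives: U_pp(-4)=600, U_pp(-3)=-360, U_pp(0)=360, U_pp(1)=-600; U_qq(-2)=-480, U_qq(-1)=180, U_qq(0)=-240, U_qq(2)=1440.
Local maxima occur where both diagonal entries negative: (-3, -2), (-3, 0), (1, -2), (1, 0). Count: 4.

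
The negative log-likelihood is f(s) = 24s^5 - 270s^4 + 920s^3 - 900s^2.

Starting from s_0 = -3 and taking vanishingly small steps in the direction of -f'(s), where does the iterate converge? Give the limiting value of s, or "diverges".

f'(s) = 120s(s - 5)(s - 3)(s - 1), so f'(-3) = 69120.
Gradient descent moves in the -f' direction, i.e. s is decreasing.
There is no critical point below s=-3, and f' keeps the same sign, so the iterate runs off to −∞.

diverges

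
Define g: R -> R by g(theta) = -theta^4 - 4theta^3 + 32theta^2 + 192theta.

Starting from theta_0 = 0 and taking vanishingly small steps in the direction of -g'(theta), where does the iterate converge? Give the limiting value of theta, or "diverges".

g'(theta) = -4(theta - 4)(theta + 3)(theta + 4), so g'(0) = 192.
Gradient descent moves in the -g' direction, i.e. theta is decreasing.
The nearest critical point in that direction is theta = -3, where g'' = 28 > 0 (a local minimum). The iterate converges there.

-3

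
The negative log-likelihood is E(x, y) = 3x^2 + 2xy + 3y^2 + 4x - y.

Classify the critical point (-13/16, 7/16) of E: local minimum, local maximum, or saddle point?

local minimum

The Hessian of E is constant: H = [[6, 2], [2, 6]].
det(H) = 6·6 − 2² = 32.
det(H) > 0 and tr(H) = 12 > 0, so H is positive definite and the point is a local minimum.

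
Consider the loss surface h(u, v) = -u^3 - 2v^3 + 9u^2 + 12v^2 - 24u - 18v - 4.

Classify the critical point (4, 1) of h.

saddle point

The mixed partial ∂²h/∂u∂v is 0, so the Hessian at any point is diag(h_uu, h_vv) = diag(6(-u + 3), 12(-v + 2)).
At (4, 1): H = diag(-6, 12).
The eigenvalues have opposite signs, so H is indefinite: a saddle point.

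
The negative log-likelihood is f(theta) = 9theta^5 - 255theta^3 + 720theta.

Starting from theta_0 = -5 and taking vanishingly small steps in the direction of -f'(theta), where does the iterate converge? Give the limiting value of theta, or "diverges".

diverges

f'(theta) = 45(theta - 4)(theta - 1)(theta + 1)(theta + 4), so f'(-5) = 9720.
Gradient descent moves in the -f' direction, i.e. theta is decreasing.
There is no critical point below theta=-5, and f' keeps the same sign, so the iterate runs off to −∞.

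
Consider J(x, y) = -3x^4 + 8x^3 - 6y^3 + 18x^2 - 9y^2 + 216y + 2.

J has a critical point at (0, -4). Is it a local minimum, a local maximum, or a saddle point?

local minimum

The mixed partial ∂²J/∂x∂y is 0, so the Hessian at any point is diag(J_xx, J_yy) = diag(12(-3x^2 + 4x + 3), -18(2y + 1)).
At (0, -4): H = diag(36, 126).
Both eigenvalues are positive, so H is positive definite: a local minimum.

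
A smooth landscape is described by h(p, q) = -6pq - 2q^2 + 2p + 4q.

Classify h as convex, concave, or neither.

neither

h is quadratic, so its Hessian is the constant matrix H = [[0, -6], [-6, -4]].
det(H) = -36, tr(H) = -4.
det(H) < 0, so H is indefinite: neither convex nor concave.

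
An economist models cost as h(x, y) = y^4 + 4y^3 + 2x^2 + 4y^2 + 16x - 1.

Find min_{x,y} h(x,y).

-33

h(x,y) separates as P(x) + Q(y) − 1, so its minimum is min P + min Q − 1.
P'(x) = 4x + 16 vanishes at x ∈ {-4}; Q'(y) = 4y(y + 1)(y + 2) vanishes at y ∈ {-2, -1, 0}.
Local minima of P (where P''>0): P(-4)=-32. Local minima of Q: Q(-2)=0, Q(0)=0.
So the global minimum of h is P(-4) + Q(-2) − 1 = -32 + 0 − 1 = -33, attained at (-4, -2).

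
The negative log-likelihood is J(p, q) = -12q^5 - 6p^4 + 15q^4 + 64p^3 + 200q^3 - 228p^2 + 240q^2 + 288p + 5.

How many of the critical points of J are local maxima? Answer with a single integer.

J separates as a function of p plus a function of q, so ∇J=0 decouples.
∂J/∂p = -24(p - 4)(p - 3)(p - 1) = 0 at p ∈ {1, 3, 4}; ∂J/∂q = -60q(q - 4)(q + 1)(q + 2) = 0 at q ∈ {-2, -1, 0, 4}.
The Hessian is diagonal: diag(J_pp, J_qq). Second derivatives: J_pp(1)=-144, J_pp(3)=48, J_pp(4)=-72; J_qq(-2)=720, J_qq(-1)=-300, J_qq(0)=480, J_qq(4)=-7200.
Local maxima occur where both diagonal entries negative: (1, -1), (1, 4), (4, -1), (4, 4). Count: 4.

4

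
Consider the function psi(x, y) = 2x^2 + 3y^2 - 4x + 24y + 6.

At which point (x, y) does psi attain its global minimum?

(1, -4)

psi(x,y) separates as P(x) + Q(y) + 6, so its minimum is min P + min Q + 6.
P'(x) = 4x - 4 vanishes at x ∈ {1}; Q'(y) = 6y + 24 vanishes at y ∈ {-4}.
Local minima of P (where P''>0): P(1)=-2. Local minima of Q: Q(-4)=-48.
So the global minimum of psi is P(1) + Q(-4) + 6 = -2 − 48 + 6 = -44, attained at (1, -4).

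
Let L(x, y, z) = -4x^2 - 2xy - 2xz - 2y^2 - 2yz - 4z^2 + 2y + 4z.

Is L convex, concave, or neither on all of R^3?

concave

L is quadratic, so its Hessian is the constant matrix H = [[-8, -2, -2], [-2, -4, -2], [-2, -2, -8]].
Leading principal minors: -8, 28, -192.
Signs alternate −, +, − ⇒ H ≺ 0 ⇒ concave.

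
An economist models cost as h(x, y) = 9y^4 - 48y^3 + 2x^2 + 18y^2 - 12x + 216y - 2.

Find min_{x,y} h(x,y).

h(x,y) separates as P(x) + Q(y) − 2, so its minimum is min P + min Q − 2.
P'(x) = 4x - 12 vanishes at x ∈ {3}; Q'(y) = 36(y - 3)(y - 2)(y + 1) vanishes at y ∈ {-1, 2, 3}.
Local minima of P (where P''>0): P(3)=-18. Local minima of Q: Q(-1)=-141, Q(3)=243.
So the global minimum of h is P(3) + Q(-1) − 2 = -18 − 141 − 2 = -161, attained at (3, -1).

-161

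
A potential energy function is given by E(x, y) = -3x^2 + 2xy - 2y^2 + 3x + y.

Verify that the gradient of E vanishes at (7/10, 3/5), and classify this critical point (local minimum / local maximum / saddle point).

local maximum

∇E = (-6x + 2y + 3, 2x - 4y + 1); substituting (7/10, 3/5) gives ∇E = (0, 0), so (7/10, 3/5) is indeed a critical point.
The Hessian of E is constant: H = [[-6, 2], [2, -4]].
det(H) = (-6)·(-4) − 2² = 20.
det(H) > 0 and tr(H) = -10 < 0, so H is negative definite and the point is a local maximum.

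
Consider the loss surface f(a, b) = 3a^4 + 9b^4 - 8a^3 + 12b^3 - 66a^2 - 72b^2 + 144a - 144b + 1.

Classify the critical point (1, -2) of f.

saddle point

The mixed partial ∂²f/∂a∂b is 0, so the Hessian at any point is diag(f_aa, f_bb) = diag(12(3a^2 - 4a - 11), 36(3b^2 + 2b - 4)).
At (1, -2): H = diag(-144, 144).
The eigenvalues have opposite signs, so H is indefinite: a saddle point.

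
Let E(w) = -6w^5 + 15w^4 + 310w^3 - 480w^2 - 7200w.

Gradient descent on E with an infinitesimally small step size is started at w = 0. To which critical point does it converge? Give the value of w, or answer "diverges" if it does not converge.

4

E'(w) = -30(w - 5)(w - 4)(w + 3)(w + 4), so E'(0) = -7200.
Gradient descent moves in the -E' direction, i.e. w is increasing.
The nearest critical point in that direction is w = 4, where E'' = 1680 > 0 (a local minimum). The iterate converges there.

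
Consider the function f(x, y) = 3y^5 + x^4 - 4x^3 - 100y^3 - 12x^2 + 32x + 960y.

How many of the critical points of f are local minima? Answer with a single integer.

4

f separates as a function of x plus a function of y, so ∇f=0 decouples.
∂f/∂x = 4(x - 4)(x - 1)(x + 2) = 0 at x ∈ {-2, 1, 4}; ∂f/∂y = 15(y - 4)(y - 2)(y + 2)(y + 4) = 0 at y ∈ {-4, -2, 2, 4}.
The Hessian is diagonal: diag(f_xx, f_yy). Second derivatives: f_xx(-2)=72, f_xx(1)=-36, f_xx(4)=72; f_yy(-4)=-1440, f_yy(-2)=720, f_yy(2)=-720, f_yy(4)=1440.
Local minima occur where both diagonal entries positive: (-2, -2), (-2, 4), (4, -2), (4, 4). Count: 4.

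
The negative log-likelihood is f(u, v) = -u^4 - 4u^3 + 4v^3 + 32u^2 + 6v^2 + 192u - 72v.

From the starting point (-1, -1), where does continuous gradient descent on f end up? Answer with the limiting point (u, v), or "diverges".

f is separable, so gradient descent decouples: u follows -∂f/∂u, v follows -∂f/∂v.
∂f/∂u = -4(u - 4)(u + 3)(u + 4); at u=-1 this is 120, so u decreases.
∂f/∂v = 12(v - 2)(v + 3); at v=-1 this is -72, so v increases.
u converges to its nearest critical value -3 (a local min of the u-part); v converges to 2. The iterate converges to (-3, 2).

(-3, 2)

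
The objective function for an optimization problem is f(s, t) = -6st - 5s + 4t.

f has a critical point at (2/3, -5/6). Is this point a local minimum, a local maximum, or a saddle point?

The Hessian of f is constant: H = [[0, -6], [-6, 0]].
det(H) = 0·0 − (-6)² = -36.
Since det(H) < 0, H is indefinite and the critical point is a saddle point.

saddle point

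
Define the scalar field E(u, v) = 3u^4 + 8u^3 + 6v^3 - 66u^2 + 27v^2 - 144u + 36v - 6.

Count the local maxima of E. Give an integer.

1

E separates as a function of u plus a function of v, so ∇E=0 decouples.
∂E/∂u = 12(u - 3)(u + 1)(u + 4) = 0 at u ∈ {-4, -1, 3}; ∂E/∂v = 18(v + 1)(v + 2) = 0 at v ∈ {-2, -1}.
The Hessian is diagonal: diag(E_uu, E_vv). Second derivatives: E_uu(-4)=252, E_uu(-1)=-144, E_uu(3)=336; E_vv(-2)=-18, E_vv(-1)=18.
Local maxima occur where both diagonal entries negative: (-1, -2). Count: 1.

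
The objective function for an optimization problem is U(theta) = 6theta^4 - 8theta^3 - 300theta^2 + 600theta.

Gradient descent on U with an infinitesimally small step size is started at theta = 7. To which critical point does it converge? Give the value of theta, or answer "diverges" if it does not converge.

5

U'(theta) = 24(theta - 5)(theta - 1)(theta + 5), so U'(7) = 3456.
Gradient descent moves in the -U' direction, i.e. theta is decreasing.
The nearest critical point in that direction is theta = 5, where U'' = 960 > 0 (a local minimum). The iterate converges there.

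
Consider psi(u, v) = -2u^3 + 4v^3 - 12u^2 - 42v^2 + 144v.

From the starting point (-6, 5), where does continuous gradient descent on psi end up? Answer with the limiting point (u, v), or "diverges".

(-4, 4)

psi is separable, so gradient descent decouples: u follows -∂psi/∂u, v follows -∂psi/∂v.
∂psi/∂u = -6u(u + 4); at u=-6 this is -72, so u increases.
∂psi/∂v = 12(v - 4)(v - 3); at v=5 this is 24, so v decreases.
u converges to its nearest critical value -4 (a local min of the u-part); v converges to 4. The iterate converges to (-4, 4).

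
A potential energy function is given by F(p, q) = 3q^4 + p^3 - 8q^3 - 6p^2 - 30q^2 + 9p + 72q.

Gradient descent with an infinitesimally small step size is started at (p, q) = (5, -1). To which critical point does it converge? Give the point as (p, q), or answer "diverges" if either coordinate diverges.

F is separable, so gradient descent decouples: p follows -∂F/∂p, q follows -∂F/∂q.
∂F/∂p = 3(p - 3)(p - 1); at p=5 this is 24, so p decreases.
∂F/∂q = 12(q - 3)(q - 1)(q + 2); at q=-1 this is 96, so q decreases.
p converges to its nearest critical value 3 (a local min of the p-part); q converges to -2. The iterate converges to (3, -2).

(3, -2)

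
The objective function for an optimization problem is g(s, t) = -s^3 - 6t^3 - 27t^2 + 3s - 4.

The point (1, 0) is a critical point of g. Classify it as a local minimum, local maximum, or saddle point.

The mixed partial ∂²g/∂s∂t is 0, so the Hessian at any point is diag(g_ss, g_tt) = diag(-6s, -18(2t + 3)).
At (1, 0): H = diag(-6, -54).
Both eigenvalues are negative, so H is negative definite: a local maximum.

local maximum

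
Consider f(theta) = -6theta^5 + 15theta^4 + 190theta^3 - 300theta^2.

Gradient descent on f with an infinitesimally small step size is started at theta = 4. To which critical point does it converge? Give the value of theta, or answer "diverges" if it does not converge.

1

f'(theta) = -30theta(theta - 5)(theta - 1)(theta + 4), so f'(4) = 2880.
Gradient descent moves in the -f' direction, i.e. theta is decreasing.
The nearest critical point in that direction is theta = 1, where f'' = 600 > 0 (a local minimum). The iterate converges there.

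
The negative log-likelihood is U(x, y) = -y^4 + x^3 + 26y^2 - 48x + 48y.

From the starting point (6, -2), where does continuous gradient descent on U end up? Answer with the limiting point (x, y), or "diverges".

(4, -1)

U is separable, so gradient descent decouples: x follows -∂U/∂x, y follows -∂U/∂y.
∂U/∂x = 3(x - 4)(x + 4); at x=6 this is 60, so x decreases.
∂U/∂y = -4(y - 4)(y + 1)(y + 3); at y=-2 this is -24, so y increases.
x converges to its nearest critical value 4 (a local min of the x-part); y converges to -1. The iterate converges to (4, -1).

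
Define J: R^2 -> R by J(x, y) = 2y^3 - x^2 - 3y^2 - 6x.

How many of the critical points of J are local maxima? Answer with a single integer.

1

J separates as a function of x plus a function of y, so ∇J=0 decouples.
∂J/∂x = -2(x + 3) = 0 at x ∈ {-3}; ∂J/∂y = 6y(y - 1) = 0 at y ∈ {0, 1}.
The Hessian is diagonal: diag(J_xx, J_yy). Second derivatives: J_xx(-3)=-2; J_yy(0)=-6, J_yy(1)=6.
Local maxima occur where both diagonal entries negative: (-3, 0). Count: 1.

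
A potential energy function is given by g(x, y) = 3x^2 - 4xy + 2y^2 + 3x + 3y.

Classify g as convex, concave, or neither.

convex

g is quadratic, so its Hessian is the constant matrix H = [[6, -4], [-4, 4]].
det(H) = 8, tr(H) = 10.
det(H) > 0 and tr(H) > 0, so H is positive definite everywhere: convex.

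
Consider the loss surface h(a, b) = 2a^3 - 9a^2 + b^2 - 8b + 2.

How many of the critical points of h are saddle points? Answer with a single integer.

h separates as a function of a plus a function of b, so ∇h=0 decouples.
∂h/∂a = 6a(a - 3) = 0 at a ∈ {0, 3}; ∂h/∂b = 2(b - 4) = 0 at b ∈ {4}.
The Hessian is diagonal: diag(h_aa, h_bb). Second derivatives: h_aa(0)=-18, h_aa(3)=18; h_bb(4)=2.
Saddle points occur where the two diagonal entries have opposite signs: (0, 4). Count: 1.

1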